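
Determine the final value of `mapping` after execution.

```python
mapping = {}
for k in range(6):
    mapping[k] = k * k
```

Let's trace through this code step by step.

Initialize: mapping = {}
Entering loop: for k in range(6):

After execution: mapping = {0: 0, 1: 1, 2: 4, 3: 9, 4: 16, 5: 25}
{0: 0, 1: 1, 2: 4, 3: 9, 4: 16, 5: 25}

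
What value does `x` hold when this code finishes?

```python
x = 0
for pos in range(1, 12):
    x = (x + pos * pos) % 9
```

Let's trace through this code step by step.

Initialize: x = 0
Entering loop: for pos in range(1, 12):

After execution: x = 2
2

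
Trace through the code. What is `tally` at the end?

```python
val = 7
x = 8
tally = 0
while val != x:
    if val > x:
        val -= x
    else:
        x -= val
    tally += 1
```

Let's trace through this code step by step.

Initialize: val = 7
Initialize: x = 8
Initialize: tally = 0
Entering loop: while val != x:

After execution: tally = 7
7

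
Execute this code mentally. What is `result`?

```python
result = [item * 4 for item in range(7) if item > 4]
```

Let's trace through this code step by step.

Initialize: result = [item * 4 for item in range(7) if item > 4]

After execution: result = [20, 24]
[20, 24]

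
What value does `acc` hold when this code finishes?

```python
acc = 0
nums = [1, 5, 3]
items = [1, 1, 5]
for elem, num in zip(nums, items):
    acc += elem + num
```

Let's trace through this code step by step.

Initialize: acc = 0
Initialize: nums = [1, 5, 3]
Initialize: items = [1, 1, 5]
Entering loop: for elem, num in zip(nums, items):

After execution: acc = 16
16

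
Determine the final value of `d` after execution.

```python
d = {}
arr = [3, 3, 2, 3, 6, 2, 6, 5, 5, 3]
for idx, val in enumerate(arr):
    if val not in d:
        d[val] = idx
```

Let's trace through this code step by step.

Initialize: d = {}
Initialize: arr = [3, 3, 2, 3, 6, 2, 6, 5, 5, 3]
Entering loop: for idx, val in enumerate(arr):

After execution: d = {3: 0, 2: 2, 6: 4, 5: 7}
{3: 0, 2: 2, 6: 4, 5: 7}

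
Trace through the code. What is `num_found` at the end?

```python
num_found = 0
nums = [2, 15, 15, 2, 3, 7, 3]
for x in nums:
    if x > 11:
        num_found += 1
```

Let's trace through this code step by step.

Initialize: num_found = 0
Initialize: nums = [2, 15, 15, 2, 3, 7, 3]
Entering loop: for x in nums:

After execution: num_found = 2
2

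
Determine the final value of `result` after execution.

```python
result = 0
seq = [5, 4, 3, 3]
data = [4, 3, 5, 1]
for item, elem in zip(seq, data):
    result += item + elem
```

Let's trace through this code step by step.

Initialize: result = 0
Initialize: seq = [5, 4, 3, 3]
Initialize: data = [4, 3, 5, 1]
Entering loop: for item, elem in zip(seq, data):

After execution: result = 28
28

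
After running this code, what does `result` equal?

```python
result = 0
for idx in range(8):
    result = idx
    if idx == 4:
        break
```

Let's trace through this code step by step.

Initialize: result = 0
Entering loop: for idx in range(8):

After execution: result = 4
4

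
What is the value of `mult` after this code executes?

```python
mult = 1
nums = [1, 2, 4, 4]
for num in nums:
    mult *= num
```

Let's trace through this code step by step.

Initialize: mult = 1
Initialize: nums = [1, 2, 4, 4]
Entering loop: for num in nums:

After execution: mult = 32
32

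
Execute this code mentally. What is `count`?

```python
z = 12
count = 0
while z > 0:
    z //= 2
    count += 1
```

Let's trace through this code step by step.

Initialize: z = 12
Initialize: count = 0
Entering loop: while z > 0:

After execution: count = 4
4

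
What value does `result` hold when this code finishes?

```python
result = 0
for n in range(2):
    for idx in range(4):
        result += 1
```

Let's trace through this code step by step.

Initialize: result = 0
Entering loop: for n in range(2):

After execution: result = 8
8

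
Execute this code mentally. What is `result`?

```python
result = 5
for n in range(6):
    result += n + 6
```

Let's trace through this code step by step.

Initialize: result = 5
Entering loop: for n in range(6):

After execution: result = 56
56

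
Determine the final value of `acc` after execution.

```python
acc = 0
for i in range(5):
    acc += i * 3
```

Let's trace through this code step by step.

Initialize: acc = 0
Entering loop: for i in range(5):

After execution: acc = 30
30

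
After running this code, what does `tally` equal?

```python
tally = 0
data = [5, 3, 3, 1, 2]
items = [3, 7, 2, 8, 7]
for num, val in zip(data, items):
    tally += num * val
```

Let's trace through this code step by step.

Initialize: tally = 0
Initialize: data = [5, 3, 3, 1, 2]
Initialize: items = [3, 7, 2, 8, 7]
Entering loop: for num, val in zip(data, items):

After execution: tally = 64
64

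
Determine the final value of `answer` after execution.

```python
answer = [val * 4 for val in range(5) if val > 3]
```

Let's trace through this code step by step.

Initialize: answer = [val * 4 for val in range(5) if val > 3]

After execution: answer = [16]
[16]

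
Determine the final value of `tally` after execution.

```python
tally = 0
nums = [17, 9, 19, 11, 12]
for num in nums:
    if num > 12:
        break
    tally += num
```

Let's trace through this code step by step.

Initialize: tally = 0
Initialize: nums = [17, 9, 19, 11, 12]
Entering loop: for num in nums:

After execution: tally = 0
0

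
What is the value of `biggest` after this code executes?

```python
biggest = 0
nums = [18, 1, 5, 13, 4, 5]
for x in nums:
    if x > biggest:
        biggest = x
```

Let's trace through this code step by step.

Initialize: biggest = 0
Initialize: nums = [18, 1, 5, 13, 4, 5]
Entering loop: for x in nums:

After execution: biggest = 18
18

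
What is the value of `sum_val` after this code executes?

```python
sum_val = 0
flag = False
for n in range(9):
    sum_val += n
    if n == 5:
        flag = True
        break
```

Let's trace through this code step by step.

Initialize: sum_val = 0
Initialize: flag = False
Entering loop: for n in range(9):

After execution: sum_val = 15
15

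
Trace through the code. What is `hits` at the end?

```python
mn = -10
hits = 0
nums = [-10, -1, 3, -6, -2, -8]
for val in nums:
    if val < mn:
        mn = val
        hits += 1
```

Let's trace through this code step by step.

Initialize: mn = -10
Initialize: hits = 0
Initialize: nums = [-10, -1, 3, -6, -2, -8]
Entering loop: for val in nums:

After execution: hits = 0
0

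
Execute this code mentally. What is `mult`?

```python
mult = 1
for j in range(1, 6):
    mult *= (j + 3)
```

Let's trace through this code step by step.

Initialize: mult = 1
Entering loop: for j in range(1, 6):

After execution: mult = 6720
6720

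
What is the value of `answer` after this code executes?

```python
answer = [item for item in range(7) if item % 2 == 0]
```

Let's trace through this code step by step.

Initialize: answer = [item for item in range(7) if item % 2 == 0]

After execution: answer = [0, 2, 4, 6]
[0, 2, 4, 6]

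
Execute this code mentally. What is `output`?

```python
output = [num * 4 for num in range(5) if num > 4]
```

Let's trace through this code step by step.

Initialize: output = [num * 4 for num in range(5) if num > 4]

After execution: output = []
[]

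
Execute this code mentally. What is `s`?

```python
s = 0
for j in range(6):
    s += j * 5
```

Let's trace through this code step by step.

Initialize: s = 0
Entering loop: for j in range(6):

After execution: s = 75
75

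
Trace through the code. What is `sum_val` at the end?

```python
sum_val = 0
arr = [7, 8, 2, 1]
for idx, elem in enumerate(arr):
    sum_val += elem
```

Let's trace through this code step by step.

Initialize: sum_val = 0
Initialize: arr = [7, 8, 2, 1]
Entering loop: for idx, elem in enumerate(arr):

After execution: sum_val = 18
18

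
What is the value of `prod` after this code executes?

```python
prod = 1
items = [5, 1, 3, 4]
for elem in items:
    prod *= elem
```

Let's trace through this code step by step.

Initialize: prod = 1
Initialize: items = [5, 1, 3, 4]
Entering loop: for elem in items:

After execution: prod = 60
60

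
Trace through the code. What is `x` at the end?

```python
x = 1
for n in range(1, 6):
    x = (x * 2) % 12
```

Let's trace through this code step by step.

Initialize: x = 1
Entering loop: for n in range(1, 6):

After execution: x = 8
8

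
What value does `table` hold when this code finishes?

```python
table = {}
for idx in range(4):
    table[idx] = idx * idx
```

Let's trace through this code step by step.

Initialize: table = {}
Entering loop: for idx in range(4):

After execution: table = {0: 0, 1: 1, 2: 4, 3: 9}
{0: 0, 1: 1, 2: 4, 3: 9}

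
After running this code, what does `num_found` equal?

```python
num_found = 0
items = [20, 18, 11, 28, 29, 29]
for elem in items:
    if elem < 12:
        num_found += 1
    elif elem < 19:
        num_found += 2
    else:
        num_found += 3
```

Let's trace through this code step by step.

Initialize: num_found = 0
Initialize: items = [20, 18, 11, 28, 29, 29]
Entering loop: for elem in items:

After execution: num_found = 15
15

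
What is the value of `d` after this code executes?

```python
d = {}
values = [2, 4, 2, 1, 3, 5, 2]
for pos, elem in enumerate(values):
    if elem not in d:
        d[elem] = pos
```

Let's trace through this code step by step.

Initialize: d = {}
Initialize: values = [2, 4, 2, 1, 3, 5, 2]
Entering loop: for pos, elem in enumerate(values):

After execution: d = {2: 0, 4: 1, 1: 3, 3: 4, 5: 5}
{2: 0, 4: 1, 1: 3, 3: 4, 5: 5}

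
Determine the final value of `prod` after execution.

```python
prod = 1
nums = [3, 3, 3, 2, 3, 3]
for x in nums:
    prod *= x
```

Let's trace through this code step by step.

Initialize: prod = 1
Initialize: nums = [3, 3, 3, 2, 3, 3]
Entering loop: for x in nums:

After execution: prod = 486
486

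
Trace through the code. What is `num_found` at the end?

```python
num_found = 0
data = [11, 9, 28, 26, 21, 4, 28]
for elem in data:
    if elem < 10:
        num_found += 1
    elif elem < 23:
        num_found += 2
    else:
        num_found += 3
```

Let's trace through this code step by step.

Initialize: num_found = 0
Initialize: data = [11, 9, 28, 26, 21, 4, 28]
Entering loop: for elem in data:

After execution: num_found = 15
15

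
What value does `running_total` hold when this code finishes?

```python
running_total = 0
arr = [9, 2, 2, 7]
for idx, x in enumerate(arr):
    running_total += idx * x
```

Let's trace through this code step by step.

Initialize: running_total = 0
Initialize: arr = [9, 2, 2, 7]
Entering loop: for idx, x in enumerate(arr):

After execution: running_total = 27
27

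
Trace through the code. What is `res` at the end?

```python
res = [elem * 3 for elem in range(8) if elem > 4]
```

Let's trace through this code step by step.

Initialize: res = [elem * 3 for elem in range(8) if elem > 4]

After execution: res = [15, 18, 21]
[15, 18, 21]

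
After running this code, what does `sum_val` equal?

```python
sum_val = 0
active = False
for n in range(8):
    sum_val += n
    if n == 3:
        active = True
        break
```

Let's trace through this code step by step.

Initialize: sum_val = 0
Initialize: active = False
Entering loop: for n in range(8):

After execution: sum_val = 6
6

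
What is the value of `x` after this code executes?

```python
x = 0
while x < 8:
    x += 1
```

Let's trace through this code step by step.

Initialize: x = 0
Entering loop: while x < 8:

After execution: x = 8
8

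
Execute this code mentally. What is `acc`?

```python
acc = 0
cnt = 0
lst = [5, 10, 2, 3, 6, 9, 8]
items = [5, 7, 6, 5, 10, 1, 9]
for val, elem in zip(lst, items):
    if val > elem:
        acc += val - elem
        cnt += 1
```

Let's trace through this code step by step.

Initialize: acc = 0
Initialize: cnt = 0
Initialize: lst = [5, 10, 2, 3, 6, 9, 8]
Initialize: items = [5, 7, 6, 5, 10, 1, 9]
Entering loop: for val, elem in zip(lst, items):

After execution: acc = 11
11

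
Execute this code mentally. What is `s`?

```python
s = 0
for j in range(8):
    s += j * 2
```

Let's trace through this code step by step.

Initialize: s = 0
Entering loop: for j in range(8):

After execution: s = 56
56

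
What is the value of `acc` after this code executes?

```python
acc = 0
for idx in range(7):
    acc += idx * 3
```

Let's trace through this code step by step.

Initialize: acc = 0
Entering loop: for idx in range(7):

After execution: acc = 63
63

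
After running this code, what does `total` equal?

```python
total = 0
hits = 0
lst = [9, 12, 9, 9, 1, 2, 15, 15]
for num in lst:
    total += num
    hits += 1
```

Let's trace through this code step by step.

Initialize: total = 0
Initialize: hits = 0
Initialize: lst = [9, 12, 9, 9, 1, 2, 15, 15]
Entering loop: for num in lst:

After execution: total = 72
72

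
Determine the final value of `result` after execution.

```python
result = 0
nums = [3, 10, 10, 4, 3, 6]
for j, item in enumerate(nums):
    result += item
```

Let's trace through this code step by step.

Initialize: result = 0
Initialize: nums = [3, 10, 10, 4, 3, 6]
Entering loop: for j, item in enumerate(nums):

After execution: result = 36
36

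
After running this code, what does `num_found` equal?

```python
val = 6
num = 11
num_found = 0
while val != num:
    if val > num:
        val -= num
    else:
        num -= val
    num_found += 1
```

Let's trace through this code step by step.

Initialize: val = 6
Initialize: num = 11
Initialize: num_found = 0
Entering loop: while val != num:

After execution: num_found = 6
6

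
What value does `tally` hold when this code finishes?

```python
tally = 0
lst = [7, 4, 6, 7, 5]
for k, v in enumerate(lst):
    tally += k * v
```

Let's trace through this code step by step.

Initialize: tally = 0
Initialize: lst = [7, 4, 6, 7, 5]
Entering loop: for k, v in enumerate(lst):

After execution: tally = 57
57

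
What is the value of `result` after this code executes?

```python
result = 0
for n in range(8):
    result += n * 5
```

Let's trace through this code step by step.

Initialize: result = 0
Entering loop: for n in range(8):

After execution: result = 140
140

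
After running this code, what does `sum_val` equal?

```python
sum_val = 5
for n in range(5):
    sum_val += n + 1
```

Let's trace through this code step by step.

Initialize: sum_val = 5
Entering loop: for n in range(5):

After execution: sum_val = 20
20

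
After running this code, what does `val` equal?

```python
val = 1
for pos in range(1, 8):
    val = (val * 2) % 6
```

Let's trace through this code step by step.

Initialize: val = 1
Entering loop: for pos in range(1, 8):

After execution: val = 2
2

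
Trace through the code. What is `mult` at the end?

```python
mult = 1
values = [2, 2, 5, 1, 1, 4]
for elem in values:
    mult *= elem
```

Let's trace through this code step by step.

Initialize: mult = 1
Initialize: values = [2, 2, 5, 1, 1, 4]
Entering loop: for elem in values:

After execution: mult = 80
80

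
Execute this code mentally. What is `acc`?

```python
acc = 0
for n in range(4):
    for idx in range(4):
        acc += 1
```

Let's trace through this code step by step.

Initialize: acc = 0
Entering loop: for n in range(4):

After execution: acc = 16
16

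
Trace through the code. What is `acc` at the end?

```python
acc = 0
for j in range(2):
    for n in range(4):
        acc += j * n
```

Let's trace through this code step by step.

Initialize: acc = 0
Entering loop: for j in range(2):

After execution: acc = 6
6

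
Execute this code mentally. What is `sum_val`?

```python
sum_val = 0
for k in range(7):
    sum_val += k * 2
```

Let's trace through this code step by step.

Initialize: sum_val = 0
Entering loop: for k in range(7):

After execution: sum_val = 42
42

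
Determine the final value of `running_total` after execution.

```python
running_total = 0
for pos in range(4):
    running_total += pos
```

Let's trace through this code step by step.

Initialize: running_total = 0
Entering loop: for pos in range(4):

After execution: running_total = 6
6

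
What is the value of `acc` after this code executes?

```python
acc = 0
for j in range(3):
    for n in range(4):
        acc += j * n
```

Let's trace through this code step by step.

Initialize: acc = 0
Entering loop: for j in range(3):

After execution: acc = 18
18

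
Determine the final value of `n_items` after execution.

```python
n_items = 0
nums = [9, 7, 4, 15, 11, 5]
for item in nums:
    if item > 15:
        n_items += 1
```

Let's trace through this code step by step.

Initialize: n_items = 0
Initialize: nums = [9, 7, 4, 15, 11, 5]
Entering loop: for item in nums:

After execution: n_items = 0
0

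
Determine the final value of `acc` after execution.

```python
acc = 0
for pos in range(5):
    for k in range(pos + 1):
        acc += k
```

Let's trace through this code step by step.

Initialize: acc = 0
Entering loop: for pos in range(5):

After execution: acc = 20
20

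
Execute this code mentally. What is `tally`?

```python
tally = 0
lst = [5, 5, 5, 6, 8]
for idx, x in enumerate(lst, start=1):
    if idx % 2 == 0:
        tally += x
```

Let's trace through this code step by step.

Initialize: tally = 0
Initialize: lst = [5, 5, 5, 6, 8]
Entering loop: for idx, x in enumerate(lst, start=1):

After execution: tally = 11
11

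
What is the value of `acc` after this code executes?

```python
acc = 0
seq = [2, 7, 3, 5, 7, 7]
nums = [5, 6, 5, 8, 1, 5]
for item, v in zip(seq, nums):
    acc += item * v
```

Let's trace through this code step by step.

Initialize: acc = 0
Initialize: seq = [2, 7, 3, 5, 7, 7]
Initialize: nums = [5, 6, 5, 8, 1, 5]
Entering loop: for item, v in zip(seq, nums):

After execution: acc = 149
149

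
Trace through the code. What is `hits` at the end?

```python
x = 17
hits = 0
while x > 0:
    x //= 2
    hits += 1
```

Let's trace through this code step by step.

Initialize: x = 17
Initialize: hits = 0
Entering loop: while x > 0:

After execution: hits = 5
5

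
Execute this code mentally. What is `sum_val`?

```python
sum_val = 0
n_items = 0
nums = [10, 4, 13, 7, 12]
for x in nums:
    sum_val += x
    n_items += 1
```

Let's trace through this code step by step.

Initialize: sum_val = 0
Initialize: n_items = 0
Initialize: nums = [10, 4, 13, 7, 12]
Entering loop: for x in nums:

After execution: sum_val = 46
46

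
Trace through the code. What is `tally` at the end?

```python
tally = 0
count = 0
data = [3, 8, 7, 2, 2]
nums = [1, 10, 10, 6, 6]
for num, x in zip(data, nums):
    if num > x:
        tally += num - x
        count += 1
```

Let's trace through this code step by step.

Initialize: tally = 0
Initialize: count = 0
Initialize: data = [3, 8, 7, 2, 2]
Initialize: nums = [1, 10, 10, 6, 6]
Entering loop: for num, x in zip(data, nums):

After execution: tally = 2
2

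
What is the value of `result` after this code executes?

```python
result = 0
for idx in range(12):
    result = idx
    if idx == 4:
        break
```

Let's trace through this code step by step.

Initialize: result = 0
Entering loop: for idx in range(12):

After execution: result = 4
4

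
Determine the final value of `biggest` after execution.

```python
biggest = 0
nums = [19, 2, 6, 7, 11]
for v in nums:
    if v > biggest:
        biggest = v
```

Let's trace through this code step by step.

Initialize: biggest = 0
Initialize: nums = [19, 2, 6, 7, 11]
Entering loop: for v in nums:

After execution: biggest = 19
19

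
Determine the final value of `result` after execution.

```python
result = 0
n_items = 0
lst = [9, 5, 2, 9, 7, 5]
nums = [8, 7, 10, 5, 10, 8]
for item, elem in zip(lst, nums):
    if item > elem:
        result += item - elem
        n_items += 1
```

Let's trace through this code step by step.

Initialize: result = 0
Initialize: n_items = 0
Initialize: lst = [9, 5, 2, 9, 7, 5]
Initialize: nums = [8, 7, 10, 5, 10, 8]
Entering loop: for item, elem in zip(lst, nums):

After execution: result = 5
5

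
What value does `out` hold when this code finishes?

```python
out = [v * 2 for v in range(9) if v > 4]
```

Let's trace through this code step by step.

Initialize: out = [v * 2 for v in range(9) if v > 4]

After execution: out = [10, 12, 14, 16]
[10, 12, 14, 16]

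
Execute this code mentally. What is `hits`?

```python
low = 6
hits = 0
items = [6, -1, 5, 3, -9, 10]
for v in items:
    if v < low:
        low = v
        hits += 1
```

Let's trace through this code step by step.

Initialize: low = 6
Initialize: hits = 0
Initialize: items = [6, -1, 5, 3, -9, 10]
Entering loop: for v in items:

After execution: hits = 2
2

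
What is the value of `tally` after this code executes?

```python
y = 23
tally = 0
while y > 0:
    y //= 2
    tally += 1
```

Let's trace through this code step by step.

Initialize: y = 23
Initialize: tally = 0
Entering loop: while y > 0:

After execution: tally = 5
5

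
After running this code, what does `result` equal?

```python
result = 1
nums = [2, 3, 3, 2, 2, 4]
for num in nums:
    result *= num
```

Let's trace through this code step by step.

Initialize: result = 1
Initialize: nums = [2, 3, 3, 2, 2, 4]
Entering loop: for num in nums:

After execution: result = 288
288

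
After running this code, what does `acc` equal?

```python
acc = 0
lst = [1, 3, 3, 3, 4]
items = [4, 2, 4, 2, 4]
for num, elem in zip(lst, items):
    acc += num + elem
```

Let's trace through this code step by step.

Initialize: acc = 0
Initialize: lst = [1, 3, 3, 3, 4]
Initialize: items = [4, 2, 4, 2, 4]
Entering loop: for num, elem in zip(lst, items):

After execution: acc = 30
30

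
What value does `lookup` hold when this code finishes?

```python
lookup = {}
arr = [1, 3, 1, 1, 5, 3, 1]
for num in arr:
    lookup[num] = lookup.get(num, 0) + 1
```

Let's trace through this code step by step.

Initialize: lookup = {}
Initialize: arr = [1, 3, 1, 1, 5, 3, 1]
Entering loop: for num in arr:

After execution: lookup = {1: 4, 3: 2, 5: 1}
{1: 4, 3: 2, 5: 1}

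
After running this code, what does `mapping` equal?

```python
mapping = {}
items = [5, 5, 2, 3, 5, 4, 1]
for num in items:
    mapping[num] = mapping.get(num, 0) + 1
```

Let's trace through this code step by step.

Initialize: mapping = {}
Initialize: items = [5, 5, 2, 3, 5, 4, 1]
Entering loop: for num in items:

After execution: mapping = {5: 3, 2: 1, 3: 1, 4: 1, 1: 1}
{5: 3, 2: 1, 3: 1, 4: 1, 1: 1}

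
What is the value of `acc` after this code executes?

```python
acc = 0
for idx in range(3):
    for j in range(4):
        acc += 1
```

Let's trace through this code step by step.

Initialize: acc = 0
Entering loop: for idx in range(3):

After execution: acc = 12
12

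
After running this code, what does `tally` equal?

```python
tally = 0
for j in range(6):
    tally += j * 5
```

Let's trace through this code step by step.

Initialize: tally = 0
Entering loop: for j in range(6):

After execution: tally = 75
75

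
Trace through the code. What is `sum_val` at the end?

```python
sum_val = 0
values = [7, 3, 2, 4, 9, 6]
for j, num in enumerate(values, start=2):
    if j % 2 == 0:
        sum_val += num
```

Let's trace through this code step by step.

Initialize: sum_val = 0
Initialize: values = [7, 3, 2, 4, 9, 6]
Entering loop: for j, num in enumerate(values, start=2):

After execution: sum_val = 18
18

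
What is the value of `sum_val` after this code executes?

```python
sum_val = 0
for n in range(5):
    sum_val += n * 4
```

Let's trace through this code step by step.

Initialize: sum_val = 0
Entering loop: for n in range(5):

After execution: sum_val = 40
40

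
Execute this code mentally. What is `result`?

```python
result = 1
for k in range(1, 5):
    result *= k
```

Let's trace through this code step by step.

Initialize: result = 1
Entering loop: for k in range(1, 5):

After execution: result = 24
24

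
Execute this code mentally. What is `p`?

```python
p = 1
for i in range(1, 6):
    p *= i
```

Let's trace through this code step by step.

Initialize: p = 1
Entering loop: for i in range(1, 6):

After execution: p = 120
120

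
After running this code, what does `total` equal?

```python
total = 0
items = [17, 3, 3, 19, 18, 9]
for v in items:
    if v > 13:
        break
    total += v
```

Let's trace through this code step by step.

Initialize: total = 0
Initialize: items = [17, 3, 3, 19, 18, 9]
Entering loop: for v in items:

After execution: total = 0
0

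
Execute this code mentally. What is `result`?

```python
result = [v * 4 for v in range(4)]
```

Let's trace through this code step by step.

Initialize: result = [v * 4 for v in range(4)]

After execution: result = [0, 4, 8, 12]
[0, 4, 8, 12]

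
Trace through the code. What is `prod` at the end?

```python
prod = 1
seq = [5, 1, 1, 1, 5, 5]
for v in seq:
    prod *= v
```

Let's trace through this code step by step.

Initialize: prod = 1
Initialize: seq = [5, 1, 1, 1, 5, 5]
Entering loop: for v in seq:

After execution: prod = 125
125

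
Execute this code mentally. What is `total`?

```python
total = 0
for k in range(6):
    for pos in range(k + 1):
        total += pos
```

Let's trace through this code step by step.

Initialize: total = 0
Entering loop: for k in range(6):

After execution: total = 35
35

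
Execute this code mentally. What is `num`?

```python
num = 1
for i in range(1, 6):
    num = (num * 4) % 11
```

Let's trace through this code step by step.

Initialize: num = 1
Entering loop: for i in range(1, 6):

After execution: num = 1
1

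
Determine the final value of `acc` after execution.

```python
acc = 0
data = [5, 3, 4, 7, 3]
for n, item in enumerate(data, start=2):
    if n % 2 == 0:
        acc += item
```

Let's trace through this code step by step.

Initialize: acc = 0
Initialize: data = [5, 3, 4, 7, 3]
Entering loop: for n, item in enumerate(data, start=2):

After execution: acc = 12
12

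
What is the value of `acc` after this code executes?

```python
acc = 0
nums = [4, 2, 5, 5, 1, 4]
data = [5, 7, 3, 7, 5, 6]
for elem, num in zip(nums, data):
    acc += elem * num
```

Let's trace through this code step by step.

Initialize: acc = 0
Initialize: nums = [4, 2, 5, 5, 1, 4]
Initialize: data = [5, 7, 3, 7, 5, 6]
Entering loop: for elem, num in zip(nums, data):

After execution: acc = 113
113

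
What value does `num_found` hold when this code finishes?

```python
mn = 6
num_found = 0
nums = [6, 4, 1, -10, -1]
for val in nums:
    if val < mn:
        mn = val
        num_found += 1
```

Let's trace through this code step by step.

Initialize: mn = 6
Initialize: num_found = 0
Initialize: nums = [6, 4, 1, -10, -1]
Entering loop: for val in nums:

After execution: num_found = 3
3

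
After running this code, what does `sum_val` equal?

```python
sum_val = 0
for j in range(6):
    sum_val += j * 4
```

Let's trace through this code step by step.

Initialize: sum_val = 0
Entering loop: for j in range(6):

After execution: sum_val = 60
60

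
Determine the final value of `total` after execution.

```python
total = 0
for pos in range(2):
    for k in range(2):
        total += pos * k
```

Let's trace through this code step by step.

Initialize: total = 0
Entering loop: for pos in range(2):

After execution: total = 1
1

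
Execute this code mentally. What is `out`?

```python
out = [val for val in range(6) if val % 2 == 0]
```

Let's trace through this code step by step.

Initialize: out = [val for val in range(6) if val % 2 == 0]

After execution: out = [0, 2, 4]
[0, 2, 4]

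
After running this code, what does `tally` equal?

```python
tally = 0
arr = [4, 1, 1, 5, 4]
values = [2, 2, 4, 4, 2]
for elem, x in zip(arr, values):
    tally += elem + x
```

Let's trace through this code step by step.

Initialize: tally = 0
Initialize: arr = [4, 1, 1, 5, 4]
Initialize: values = [2, 2, 4, 4, 2]
Entering loop: for elem, x in zip(arr, values):

After execution: tally = 29
29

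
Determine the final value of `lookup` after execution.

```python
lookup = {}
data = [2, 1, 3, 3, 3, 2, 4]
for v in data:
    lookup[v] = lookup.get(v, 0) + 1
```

Let's trace through this code step by step.

Initialize: lookup = {}
Initialize: data = [2, 1, 3, 3, 3, 2, 4]
Entering loop: for v in data:

After execution: lookup = {2: 2, 1: 1, 3: 3, 4: 1}
{2: 2, 1: 1, 3: 3, 4: 1}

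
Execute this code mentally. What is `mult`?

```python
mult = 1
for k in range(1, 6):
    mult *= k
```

Let's trace through this code step by step.

Initialize: mult = 1
Entering loop: for k in range(1, 6):

After execution: mult = 120
120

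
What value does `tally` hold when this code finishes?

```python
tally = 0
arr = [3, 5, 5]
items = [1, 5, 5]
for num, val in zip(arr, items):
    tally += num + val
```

Let's trace through this code step by step.

Initialize: tally = 0
Initialize: arr = [3, 5, 5]
Initialize: items = [1, 5, 5]
Entering loop: for num, val in zip(arr, items):

After execution: tally = 24
24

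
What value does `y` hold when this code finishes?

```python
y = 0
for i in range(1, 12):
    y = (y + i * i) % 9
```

Let's trace through this code step by step.

Initialize: y = 0
Entering loop: for i in range(1, 12):

After execution: y = 2
2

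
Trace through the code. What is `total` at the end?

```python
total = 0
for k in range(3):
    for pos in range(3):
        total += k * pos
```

Let's trace through this code step by step.

Initialize: total = 0
Entering loop: for k in range(3):

After execution: total = 9
9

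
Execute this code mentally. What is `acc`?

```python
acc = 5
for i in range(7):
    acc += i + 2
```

Let's trace through this code step by step.

Initialize: acc = 5
Entering loop: for i in range(7):

After execution: acc = 40
40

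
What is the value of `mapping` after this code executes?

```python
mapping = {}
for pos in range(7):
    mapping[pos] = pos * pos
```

Let's trace through this code step by step.

Initialize: mapping = {}
Entering loop: for pos in range(7):

After execution: mapping = {0: 0, 1: 1, 2: 4, 3: 9, 4: 16, 5: 25, 6: 36}
{0: 0, 1: 1, 2: 4, 3: 9, 4: 16, 5: 25, 6: 36}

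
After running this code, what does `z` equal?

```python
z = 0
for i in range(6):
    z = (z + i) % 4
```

Let's trace through this code step by step.

Initialize: z = 0
Entering loop: for i in range(6):

After execution: z = 3
3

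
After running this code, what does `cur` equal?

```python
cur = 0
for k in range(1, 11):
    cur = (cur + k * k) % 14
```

Let's trace through this code step by step.

Initialize: cur = 0
Entering loop: for k in range(1, 11):

After execution: cur = 7
7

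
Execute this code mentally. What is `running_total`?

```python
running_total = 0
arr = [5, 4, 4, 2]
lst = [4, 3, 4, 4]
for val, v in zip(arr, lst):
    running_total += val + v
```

Let's trace through this code step by step.

Initialize: running_total = 0
Initialize: arr = [5, 4, 4, 2]
Initialize: lst = [4, 3, 4, 4]
Entering loop: for val, v in zip(arr, lst):

After execution: running_total = 30
30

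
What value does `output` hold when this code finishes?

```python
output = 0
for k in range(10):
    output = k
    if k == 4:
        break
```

Let's trace through this code step by step.

Initialize: output = 0
Entering loop: for k in range(10):

After execution: output = 4
4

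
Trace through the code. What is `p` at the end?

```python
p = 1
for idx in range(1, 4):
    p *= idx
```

Let's trace through this code step by step.

Initialize: p = 1
Entering loop: for idx in range(1, 4):

After execution: p = 6
6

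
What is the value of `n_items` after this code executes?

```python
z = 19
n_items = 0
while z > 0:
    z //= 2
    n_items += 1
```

Let's trace through this code step by step.

Initialize: z = 19
Initialize: n_items = 0
Entering loop: while z > 0:

After execution: n_items = 5
5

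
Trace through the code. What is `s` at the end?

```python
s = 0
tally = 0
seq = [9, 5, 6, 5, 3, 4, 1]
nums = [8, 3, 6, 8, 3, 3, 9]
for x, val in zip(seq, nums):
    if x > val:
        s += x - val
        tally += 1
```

Let's trace through this code step by step.

Initialize: s = 0
Initialize: tally = 0
Initialize: seq = [9, 5, 6, 5, 3, 4, 1]
Initialize: nums = [8, 3, 6, 8, 3, 3, 9]
Entering loop: for x, val in zip(seq, nums):

After execution: s = 4
4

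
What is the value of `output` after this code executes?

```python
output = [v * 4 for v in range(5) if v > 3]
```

Let's trace through this code step by step.

Initialize: output = [v * 4 for v in range(5) if v > 3]

After execution: output = [16]
[16]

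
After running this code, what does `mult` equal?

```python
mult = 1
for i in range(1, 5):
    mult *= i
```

Let's trace through this code step by step.

Initialize: mult = 1
Entering loop: for i in range(1, 5):

After execution: mult = 24
24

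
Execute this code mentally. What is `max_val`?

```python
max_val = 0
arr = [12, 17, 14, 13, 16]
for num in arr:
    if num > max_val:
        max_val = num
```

Let's trace through this code step by step.

Initialize: max_val = 0
Initialize: arr = [12, 17, 14, 13, 16]
Entering loop: for num in arr:

After execution: max_val = 17
17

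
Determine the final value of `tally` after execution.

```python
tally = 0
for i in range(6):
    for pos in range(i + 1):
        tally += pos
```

Let's trace through this code step by step.

Initialize: tally = 0
Entering loop: for i in range(6):

After execution: tally = 35
35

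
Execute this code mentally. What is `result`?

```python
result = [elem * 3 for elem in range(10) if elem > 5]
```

Let's trace through this code step by step.

Initialize: result = [elem * 3 for elem in range(10) if elem > 5]

After execution: result = [18, 21, 24, 27]
[18, 21, 24, 27]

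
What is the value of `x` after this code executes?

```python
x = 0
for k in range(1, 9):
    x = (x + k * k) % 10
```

Let's trace through this code step by step.

Initialize: x = 0
Entering loop: for k in range(1, 9):

After execution: x = 4
4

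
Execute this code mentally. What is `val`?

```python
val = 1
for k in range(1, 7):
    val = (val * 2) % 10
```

Let's trace through this code step by step.

Initialize: val = 1
Entering loop: for k in range(1, 7):

After execution: val = 4
4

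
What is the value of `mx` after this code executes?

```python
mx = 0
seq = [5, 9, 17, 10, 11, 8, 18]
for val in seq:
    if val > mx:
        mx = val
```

Let's trace through this code step by step.

Initialize: mx = 0
Initialize: seq = [5, 9, 17, 10, 11, 8, 18]
Entering loop: for val in seq:

After execution: mx = 18
18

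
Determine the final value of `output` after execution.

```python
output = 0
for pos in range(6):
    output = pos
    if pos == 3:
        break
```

Let's trace through this code step by step.

Initialize: output = 0
Entering loop: for pos in range(6):

After execution: output = 3
3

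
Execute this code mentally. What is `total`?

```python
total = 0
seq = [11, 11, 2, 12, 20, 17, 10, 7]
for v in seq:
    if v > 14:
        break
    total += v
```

Let's trace through this code step by step.

Initialize: total = 0
Initialize: seq = [11, 11, 2, 12, 20, 17, 10, 7]
Entering loop: for v in seq:

After execution: total = 36
36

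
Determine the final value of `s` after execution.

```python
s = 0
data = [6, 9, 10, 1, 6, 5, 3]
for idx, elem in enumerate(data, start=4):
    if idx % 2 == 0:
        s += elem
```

Let's trace through this code step by step.

Initialize: s = 0
Initialize: data = [6, 9, 10, 1, 6, 5, 3]
Entering loop: for idx, elem in enumerate(data, start=4):

After execution: s = 25
25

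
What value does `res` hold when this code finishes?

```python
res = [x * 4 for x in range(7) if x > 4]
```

Let's trace through this code step by step.

Initialize: res = [x * 4 for x in range(7) if x > 4]

After execution: res = [20, 24]
[20, 24]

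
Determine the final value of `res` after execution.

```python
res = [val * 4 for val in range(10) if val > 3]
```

Let's trace through this code step by step.

Initialize: res = [val * 4 for val in range(10) if val > 3]

After execution: res = [16, 20, 24, 28, 32, 36]
[16, 20, 24, 28, 32, 36]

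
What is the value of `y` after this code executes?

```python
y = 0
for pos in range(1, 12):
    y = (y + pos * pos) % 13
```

Let's trace through this code step by step.

Initialize: y = 0
Entering loop: for pos in range(1, 12):

After execution: y = 12
12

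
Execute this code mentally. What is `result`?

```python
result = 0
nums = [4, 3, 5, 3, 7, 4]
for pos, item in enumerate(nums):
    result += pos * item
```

Let's trace through this code step by step.

Initialize: result = 0
Initialize: nums = [4, 3, 5, 3, 7, 4]
Entering loop: for pos, item in enumerate(nums):

After execution: result = 70
70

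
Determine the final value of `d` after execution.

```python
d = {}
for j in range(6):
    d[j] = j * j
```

Let's trace through this code step by step.

Initialize: d = {}
Entering loop: for j in range(6):

After execution: d = {0: 0, 1: 1, 2: 4, 3: 9, 4: 16, 5: 25}
{0: 0, 1: 1, 2: 4, 3: 9, 4: 16, 5: 25}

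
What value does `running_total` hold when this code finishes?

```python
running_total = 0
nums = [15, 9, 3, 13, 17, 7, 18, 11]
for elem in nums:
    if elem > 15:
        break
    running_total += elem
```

Let's trace through this code step by step.

Initialize: running_total = 0
Initialize: nums = [15, 9, 3, 13, 17, 7, 18, 11]
Entering loop: for elem in nums:

After execution: running_total = 40
40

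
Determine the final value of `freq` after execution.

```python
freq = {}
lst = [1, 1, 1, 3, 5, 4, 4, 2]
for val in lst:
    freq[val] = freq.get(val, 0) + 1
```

Let's trace through this code step by step.

Initialize: freq = {}
Initialize: lst = [1, 1, 1, 3, 5, 4, 4, 2]
Entering loop: for val in lst:

After execution: freq = {1: 3, 3: 1, 5: 1, 4: 2, 2: 1}
{1: 3, 3: 1, 5: 1, 4: 2, 2: 1}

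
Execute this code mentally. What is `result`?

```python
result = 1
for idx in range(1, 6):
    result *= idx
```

Let's trace through this code step by step.

Initialize: result = 1
Entering loop: for idx in range(1, 6):

After execution: result = 120
120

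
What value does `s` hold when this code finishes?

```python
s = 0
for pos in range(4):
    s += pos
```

Let's trace through this code step by step.

Initialize: s = 0
Entering loop: for pos in range(4):

After execution: s = 6
6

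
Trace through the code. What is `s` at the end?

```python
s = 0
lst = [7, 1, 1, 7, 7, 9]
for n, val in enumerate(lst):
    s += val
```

Let's trace through this code step by step.

Initialize: s = 0
Initialize: lst = [7, 1, 1, 7, 7, 9]
Entering loop: for n, val in enumerate(lst):

After execution: s = 32
32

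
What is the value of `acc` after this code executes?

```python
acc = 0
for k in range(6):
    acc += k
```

Let's trace through this code step by step.

Initialize: acc = 0
Entering loop: for k in range(6):

After execution: acc = 15
15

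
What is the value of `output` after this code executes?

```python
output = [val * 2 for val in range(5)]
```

Let's trace through this code step by step.

Initialize: output = [val * 2 for val in range(5)]

After execution: output = [0, 2, 4, 6, 8]
[0, 2, 4, 6, 8]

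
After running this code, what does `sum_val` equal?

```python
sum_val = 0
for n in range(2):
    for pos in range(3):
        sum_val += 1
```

Let's trace through this code step by step.

Initialize: sum_val = 0
Entering loop: for n in range(2):

After execution: sum_val = 6
6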